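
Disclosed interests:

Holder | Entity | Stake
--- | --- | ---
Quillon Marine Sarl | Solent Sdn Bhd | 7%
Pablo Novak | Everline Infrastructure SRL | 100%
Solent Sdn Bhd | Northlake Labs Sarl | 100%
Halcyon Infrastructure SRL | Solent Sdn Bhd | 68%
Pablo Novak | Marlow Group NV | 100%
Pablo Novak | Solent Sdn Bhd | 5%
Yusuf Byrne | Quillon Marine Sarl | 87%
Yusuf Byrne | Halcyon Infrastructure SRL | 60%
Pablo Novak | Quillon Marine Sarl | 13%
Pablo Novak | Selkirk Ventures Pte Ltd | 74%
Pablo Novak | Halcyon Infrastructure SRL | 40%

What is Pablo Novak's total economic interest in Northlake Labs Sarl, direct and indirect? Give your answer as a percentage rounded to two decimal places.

33.11%

Pablo reaches Northlake along 3 paths.
Via Halcyon → Solent: 40% × 68% × 100% = 27.2%.
Via Solent: 5% × 100% = 5%.
Via Quillon → Solent: 13% × 7% × 100% = 0.91%.
Total: 27.2% + 5% + 0.91% = 33.11%.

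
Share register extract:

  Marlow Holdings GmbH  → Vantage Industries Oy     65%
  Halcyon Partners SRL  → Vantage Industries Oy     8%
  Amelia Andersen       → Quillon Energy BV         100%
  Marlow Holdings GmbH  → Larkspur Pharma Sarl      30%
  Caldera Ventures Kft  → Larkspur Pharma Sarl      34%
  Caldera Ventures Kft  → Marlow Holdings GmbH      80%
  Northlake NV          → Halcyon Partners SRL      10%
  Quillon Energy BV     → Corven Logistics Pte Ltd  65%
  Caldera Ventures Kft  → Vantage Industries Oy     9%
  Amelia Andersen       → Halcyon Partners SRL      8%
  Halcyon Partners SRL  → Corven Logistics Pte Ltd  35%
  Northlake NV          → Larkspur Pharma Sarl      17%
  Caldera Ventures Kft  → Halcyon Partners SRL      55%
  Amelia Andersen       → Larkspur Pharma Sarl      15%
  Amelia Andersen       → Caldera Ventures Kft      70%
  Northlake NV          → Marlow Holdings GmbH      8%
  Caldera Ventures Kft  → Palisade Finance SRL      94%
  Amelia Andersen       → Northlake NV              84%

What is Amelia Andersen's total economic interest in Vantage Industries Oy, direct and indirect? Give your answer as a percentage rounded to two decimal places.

51.46%

Amelia reaches Vantage along 6 paths.
Via Caldera → Marlow: 70% × 80% × 65% = 36.4%.
Via Northlake → Marlow: 84% × 8% × 65% = 4.368%.
Via Caldera: 70% × 9% = 6.3%.
Via Northlake → Halcyon: 84% × 10% × 8% = 0.672%.
Via Caldera → Halcyon: 70% × 55% × 8% = 3.08%.
Via Halcyon: 8% × 8% = 0.64%.
Total: 36.4% + 4.368% + 6.3% + 0.672% + 3.08% + 0.64% = 51.46%.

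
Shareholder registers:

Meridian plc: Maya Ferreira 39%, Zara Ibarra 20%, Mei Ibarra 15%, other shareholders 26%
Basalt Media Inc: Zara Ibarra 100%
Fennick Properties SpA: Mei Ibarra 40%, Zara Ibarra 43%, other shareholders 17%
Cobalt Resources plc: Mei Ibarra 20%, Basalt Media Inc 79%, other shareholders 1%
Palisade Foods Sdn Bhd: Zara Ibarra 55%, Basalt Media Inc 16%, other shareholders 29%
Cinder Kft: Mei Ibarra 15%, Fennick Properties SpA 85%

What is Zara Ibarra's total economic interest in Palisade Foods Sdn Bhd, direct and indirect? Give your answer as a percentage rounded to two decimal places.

71.00%

Zara reaches Palisade along 2 paths.
Direct stake: 55% = 55%.
Via Basalt: 100% × 16% = 16%.
Total: 55% + 16% = 71%.
Rounded: 71.00%.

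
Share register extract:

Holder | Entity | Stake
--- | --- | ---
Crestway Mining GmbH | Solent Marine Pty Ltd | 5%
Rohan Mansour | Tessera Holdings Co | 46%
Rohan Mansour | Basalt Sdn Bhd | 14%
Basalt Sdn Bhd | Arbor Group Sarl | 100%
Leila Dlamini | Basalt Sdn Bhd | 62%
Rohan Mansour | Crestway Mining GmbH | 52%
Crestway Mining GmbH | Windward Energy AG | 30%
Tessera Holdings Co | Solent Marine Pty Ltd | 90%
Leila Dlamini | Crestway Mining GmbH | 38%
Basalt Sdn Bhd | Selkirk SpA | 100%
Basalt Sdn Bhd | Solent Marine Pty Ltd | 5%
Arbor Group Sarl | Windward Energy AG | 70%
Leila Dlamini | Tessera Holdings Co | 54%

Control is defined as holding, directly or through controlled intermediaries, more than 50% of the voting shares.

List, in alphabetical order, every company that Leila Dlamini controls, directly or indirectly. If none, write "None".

Leila holds 54% of Tessera, so Leila controls Tessera.
Leila holds 62% of Basalt, so Leila controls Basalt.
Basalt holds 100% of Arbor, so Leila controls Arbor.
Basalt holds 100% of Selkirk, so Leila controls Selkirk.
Tessera and Basalt together hold 90% + 5% = 95% of Solent, so Leila controls Solent.
Arbor holds 70% of Windward, so Leila controls Windward.
No other company's threshold is met.

Arbor Group Sarl, Basalt Sdn Bhd, Selkirk SpA, Solent Marine Pty Ltd, Tessera Holdings Co, Windward Energy AG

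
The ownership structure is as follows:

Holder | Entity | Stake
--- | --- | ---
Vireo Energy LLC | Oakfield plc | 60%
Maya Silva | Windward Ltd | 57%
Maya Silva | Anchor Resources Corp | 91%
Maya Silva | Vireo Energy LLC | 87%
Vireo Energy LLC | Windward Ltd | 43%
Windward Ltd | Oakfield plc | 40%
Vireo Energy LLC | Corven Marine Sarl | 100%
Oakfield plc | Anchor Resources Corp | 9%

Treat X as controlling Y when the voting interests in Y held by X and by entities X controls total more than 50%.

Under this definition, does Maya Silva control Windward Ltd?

Yes

Maya holds 87% of Vireo, so Maya controls Vireo.
Maya and Vireo together hold 57% + 43% = 100% of Windward, so Maya controls Windward.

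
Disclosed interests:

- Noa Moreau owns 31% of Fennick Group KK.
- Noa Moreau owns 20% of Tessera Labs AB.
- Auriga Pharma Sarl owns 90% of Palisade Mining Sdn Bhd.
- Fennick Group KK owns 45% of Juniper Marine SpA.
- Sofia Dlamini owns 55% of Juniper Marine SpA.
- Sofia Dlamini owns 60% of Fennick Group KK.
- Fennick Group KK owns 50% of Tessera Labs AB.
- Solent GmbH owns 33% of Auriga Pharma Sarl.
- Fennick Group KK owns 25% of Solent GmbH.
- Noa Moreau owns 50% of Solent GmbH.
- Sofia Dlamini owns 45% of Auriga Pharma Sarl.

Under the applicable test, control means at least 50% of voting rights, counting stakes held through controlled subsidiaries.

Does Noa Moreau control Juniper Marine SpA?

Noa holds 50% of Solent, so Noa controls Solent.
Neither Noa nor any entity Noa controls holds any voting interest in Juniper.
So Noa does not control Juniper.

No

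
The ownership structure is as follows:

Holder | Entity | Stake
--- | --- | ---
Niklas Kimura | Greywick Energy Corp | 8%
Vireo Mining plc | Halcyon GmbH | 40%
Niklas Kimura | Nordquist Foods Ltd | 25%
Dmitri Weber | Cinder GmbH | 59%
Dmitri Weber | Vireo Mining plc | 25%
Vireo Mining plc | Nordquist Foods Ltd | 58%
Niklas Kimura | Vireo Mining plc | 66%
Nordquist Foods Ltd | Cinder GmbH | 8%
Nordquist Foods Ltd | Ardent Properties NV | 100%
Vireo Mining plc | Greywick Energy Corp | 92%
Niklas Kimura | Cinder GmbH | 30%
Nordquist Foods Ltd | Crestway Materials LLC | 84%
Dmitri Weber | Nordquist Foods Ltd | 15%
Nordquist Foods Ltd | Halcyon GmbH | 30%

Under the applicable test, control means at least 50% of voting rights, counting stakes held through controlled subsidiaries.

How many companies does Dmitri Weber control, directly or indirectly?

Dmitri holds 59% of Cinder, so Dmitri controls Cinder.
No other company's threshold is met.
Dmitri controls 1 company.

1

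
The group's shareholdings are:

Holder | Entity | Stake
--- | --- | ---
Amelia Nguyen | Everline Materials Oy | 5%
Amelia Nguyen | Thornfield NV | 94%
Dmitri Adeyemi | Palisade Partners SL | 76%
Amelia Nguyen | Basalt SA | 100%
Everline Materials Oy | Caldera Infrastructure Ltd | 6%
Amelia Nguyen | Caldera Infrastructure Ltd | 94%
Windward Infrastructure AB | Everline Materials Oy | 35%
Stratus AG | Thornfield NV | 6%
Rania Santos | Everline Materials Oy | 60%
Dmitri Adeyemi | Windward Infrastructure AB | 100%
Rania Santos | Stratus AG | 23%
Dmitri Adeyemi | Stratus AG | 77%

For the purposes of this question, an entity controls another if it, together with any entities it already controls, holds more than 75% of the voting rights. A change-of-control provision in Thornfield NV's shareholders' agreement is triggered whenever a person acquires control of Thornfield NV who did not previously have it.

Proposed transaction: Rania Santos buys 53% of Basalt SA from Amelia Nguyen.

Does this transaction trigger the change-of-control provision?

The purchase adds only to Rania's holdings (Amelia's stake shrinks), so Rania is the only person who could newly come to control Thornfield.
Rania's largest direct stake is 60% in Everline, which does not meet the threshold, so Rania controls no company.
Neither Rania nor any entity Rania controls holds any voting interest in Thornfield.
So before the transaction, Rania does not control Thornfield.
After the purchase, Rania holds 53% of Basalt directly, and Amelia's stake falls to 47%.
Rania's side now holds 53% of Basalt, not > 75%, so Rania still does not control Basalt.
After the transaction, neither Rania nor any entity Rania controls holds a voting interest in Thornfield, so Rania still does not control it.
No new person acquires control, so the clause is not triggered.

No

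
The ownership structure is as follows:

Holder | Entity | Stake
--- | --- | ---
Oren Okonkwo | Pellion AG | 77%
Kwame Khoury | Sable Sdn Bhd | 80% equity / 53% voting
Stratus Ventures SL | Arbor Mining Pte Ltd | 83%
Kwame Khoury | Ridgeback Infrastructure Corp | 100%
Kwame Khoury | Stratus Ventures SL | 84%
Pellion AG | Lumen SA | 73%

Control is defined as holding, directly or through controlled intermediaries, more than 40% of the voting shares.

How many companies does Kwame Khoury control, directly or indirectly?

Kwame holds 53% of Sable, so Kwame controls Sable.
Kwame holds 84% of Stratus, so Kwame controls Stratus.
Kwame holds 100% of Ridgeback, so Kwame controls Ridgeback.
Stratus holds 83% of Arbor, so Kwame controls Arbor.
No other company's threshold is met.
Kwame controls 4 companies.

4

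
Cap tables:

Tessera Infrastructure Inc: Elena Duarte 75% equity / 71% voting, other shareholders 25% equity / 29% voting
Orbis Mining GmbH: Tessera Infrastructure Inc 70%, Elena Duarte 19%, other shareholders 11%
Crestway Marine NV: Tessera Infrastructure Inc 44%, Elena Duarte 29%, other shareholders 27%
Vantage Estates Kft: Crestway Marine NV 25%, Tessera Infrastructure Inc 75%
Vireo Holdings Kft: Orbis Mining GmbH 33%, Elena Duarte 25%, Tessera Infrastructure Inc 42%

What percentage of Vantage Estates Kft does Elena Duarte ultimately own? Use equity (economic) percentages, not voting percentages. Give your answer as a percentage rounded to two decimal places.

Elena reaches Vantage along 3 paths.
Via Tessera → Crestway: 75% × 44% × 25% = 8.25%.
Via Crestway: 29% × 25% = 7.25%.
Via Tessera: 75% × 75% = 56.25%.
Total: 8.25% + 7.25% + 56.25% = 71.75%.

71.75%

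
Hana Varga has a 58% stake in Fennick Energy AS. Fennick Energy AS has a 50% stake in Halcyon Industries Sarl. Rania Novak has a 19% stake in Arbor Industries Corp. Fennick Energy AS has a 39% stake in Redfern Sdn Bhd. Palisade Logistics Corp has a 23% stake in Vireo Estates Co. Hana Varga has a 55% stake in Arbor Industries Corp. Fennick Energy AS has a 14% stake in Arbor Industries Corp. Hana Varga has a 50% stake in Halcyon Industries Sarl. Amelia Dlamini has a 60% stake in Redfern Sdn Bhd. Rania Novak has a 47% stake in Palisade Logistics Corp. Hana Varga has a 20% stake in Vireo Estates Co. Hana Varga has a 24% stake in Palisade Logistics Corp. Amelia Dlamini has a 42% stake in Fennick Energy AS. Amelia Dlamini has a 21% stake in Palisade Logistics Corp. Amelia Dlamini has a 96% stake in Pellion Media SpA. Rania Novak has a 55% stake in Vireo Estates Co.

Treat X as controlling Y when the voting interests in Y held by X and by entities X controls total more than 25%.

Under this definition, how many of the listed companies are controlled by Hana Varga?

Hana holds 58% of Fennick, so Hana controls Fennick.
Hana and Fennick together hold 55% + 14% = 69% of Arbor, so Hana controls Arbor.
Hana and Fennick together hold 50% + 50% = 100% of Halcyon, so Hana controls Halcyon.
Fennick holds 39% of Redfern, so Hana controls Redfern.
No other company's threshold is met.
Hana controls 4 companies.

4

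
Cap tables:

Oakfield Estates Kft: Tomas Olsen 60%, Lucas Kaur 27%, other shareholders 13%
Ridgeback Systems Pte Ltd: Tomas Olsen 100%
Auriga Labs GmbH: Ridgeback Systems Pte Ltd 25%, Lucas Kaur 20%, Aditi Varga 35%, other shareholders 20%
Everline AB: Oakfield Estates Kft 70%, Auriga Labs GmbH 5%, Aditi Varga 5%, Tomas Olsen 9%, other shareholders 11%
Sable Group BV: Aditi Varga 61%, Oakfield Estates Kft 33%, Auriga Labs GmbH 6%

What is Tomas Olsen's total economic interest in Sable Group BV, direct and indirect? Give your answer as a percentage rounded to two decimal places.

21.30%

Tomas reaches Sable along 2 paths.
Via Oakfield: 60% × 33% = 19.8%.
Via Ridgeback → Auriga: 100% × 25% × 6% = 1.5%.
Total: 19.8% + 1.5% = 21.3%.
Rounded: 21.30%.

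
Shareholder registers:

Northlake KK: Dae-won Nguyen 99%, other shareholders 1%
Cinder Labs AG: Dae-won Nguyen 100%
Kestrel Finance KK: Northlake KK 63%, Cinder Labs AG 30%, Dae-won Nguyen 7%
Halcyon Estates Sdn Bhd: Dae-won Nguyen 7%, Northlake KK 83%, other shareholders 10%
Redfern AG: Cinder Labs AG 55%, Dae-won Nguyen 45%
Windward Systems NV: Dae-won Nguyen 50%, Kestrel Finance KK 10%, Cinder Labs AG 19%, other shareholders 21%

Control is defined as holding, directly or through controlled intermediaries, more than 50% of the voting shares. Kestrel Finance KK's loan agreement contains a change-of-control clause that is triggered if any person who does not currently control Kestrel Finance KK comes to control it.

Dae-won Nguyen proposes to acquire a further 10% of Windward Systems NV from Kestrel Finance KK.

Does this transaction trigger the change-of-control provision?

No

The purchase adds only to Dae-won's holdings (Kestrel's stake shrinks), so Dae-won is the only person who could newly come to control Kestrel.
Dae-won holds 100% of Cinder, so Dae-won controls Cinder.
Dae-won holds 99% of Northlake, so Dae-won controls Northlake.
Northlake and Cinder and Dae-won together hold 63% + 30% + 7% = 100% of Kestrel, so Dae-won controls Kestrel.
So Dae-won already controls Kestrel before the transaction.
After the purchase, Dae-won's direct stake in Windward rises to 50% + 10% = 60%, and Kestrel's stake falls to 0%.
Dae-won controlled Kestrel already, so this is not a new person acquiring control; every other person's position is unchanged or reduced.
No new person acquires control, so the clause is not triggered.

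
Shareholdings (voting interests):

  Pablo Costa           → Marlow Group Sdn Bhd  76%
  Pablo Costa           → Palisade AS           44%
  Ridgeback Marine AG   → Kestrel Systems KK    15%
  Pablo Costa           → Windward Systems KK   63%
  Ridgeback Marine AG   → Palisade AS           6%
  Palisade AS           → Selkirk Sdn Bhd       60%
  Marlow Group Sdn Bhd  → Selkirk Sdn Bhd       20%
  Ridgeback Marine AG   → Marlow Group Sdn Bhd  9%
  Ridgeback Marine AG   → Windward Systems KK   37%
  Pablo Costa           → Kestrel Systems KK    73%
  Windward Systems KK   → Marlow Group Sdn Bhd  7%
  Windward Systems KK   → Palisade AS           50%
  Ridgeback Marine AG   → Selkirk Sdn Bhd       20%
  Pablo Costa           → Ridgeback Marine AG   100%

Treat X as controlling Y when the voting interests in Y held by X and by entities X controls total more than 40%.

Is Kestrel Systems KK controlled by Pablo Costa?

Pablo holds 100% of Ridgeback, so Pablo controls Ridgeback.
Pablo and Ridgeback together hold 73% + 15% = 88% of Kestrel, so Pablo controls Kestrel.

Yes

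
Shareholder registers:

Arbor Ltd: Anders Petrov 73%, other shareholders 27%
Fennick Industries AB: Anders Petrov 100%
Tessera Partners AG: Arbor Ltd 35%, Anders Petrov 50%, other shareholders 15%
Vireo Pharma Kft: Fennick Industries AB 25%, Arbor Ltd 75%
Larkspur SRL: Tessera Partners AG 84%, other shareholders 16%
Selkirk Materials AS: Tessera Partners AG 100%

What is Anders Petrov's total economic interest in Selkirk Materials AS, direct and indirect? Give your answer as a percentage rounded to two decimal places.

75.55%

Anders reaches Selkirk along 2 paths.
Via Arbor → Tessera: 73% × 35% × 100% = 25.55%.
Via Tessera: 50% × 100% = 50%.
Total: 25.55% + 50% = 75.55%.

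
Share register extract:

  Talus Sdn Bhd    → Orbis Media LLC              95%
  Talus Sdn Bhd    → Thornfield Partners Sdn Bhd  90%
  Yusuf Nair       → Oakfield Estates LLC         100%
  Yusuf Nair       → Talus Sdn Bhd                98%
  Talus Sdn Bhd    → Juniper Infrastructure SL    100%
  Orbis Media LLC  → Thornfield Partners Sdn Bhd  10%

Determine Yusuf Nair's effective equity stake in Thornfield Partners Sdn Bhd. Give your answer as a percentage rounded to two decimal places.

Yusuf reaches Thornfield along 2 paths.
Via Talus: 98% × 90% = 88.2%.
Via Talus → Orbis: 98% × 95% × 10% = 9.31%.
Total: 88.2% + 9.31% = 97.51%.

97.51%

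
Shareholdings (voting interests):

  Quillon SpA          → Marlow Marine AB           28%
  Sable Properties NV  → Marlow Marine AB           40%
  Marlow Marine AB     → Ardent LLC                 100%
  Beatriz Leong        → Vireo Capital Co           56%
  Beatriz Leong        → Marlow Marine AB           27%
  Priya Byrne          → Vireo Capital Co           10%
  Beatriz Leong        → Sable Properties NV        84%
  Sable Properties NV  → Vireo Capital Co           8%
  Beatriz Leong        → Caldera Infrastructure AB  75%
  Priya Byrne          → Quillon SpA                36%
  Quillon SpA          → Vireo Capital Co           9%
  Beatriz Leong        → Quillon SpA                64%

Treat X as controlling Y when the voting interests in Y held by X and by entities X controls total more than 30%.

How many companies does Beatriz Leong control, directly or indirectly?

6

Beatriz holds 64% of Quillon, so Beatriz controls Quillon.
Beatriz holds 84% of Sable, so Beatriz controls Sable.
Beatriz and Quillon and Sable together hold 56% + 9% + 8% = 73% of Vireo, so Beatriz controls Vireo.
Beatriz and Sable and Quillon together hold 27% + 40% + 28% = 95% of Marlow, so Beatriz controls Marlow.
Marlow holds 100% of Ardent, so Beatriz controls Ardent.
Beatriz holds 75% of Caldera, so Beatriz controls Caldera.
Beatriz controls 6 companies.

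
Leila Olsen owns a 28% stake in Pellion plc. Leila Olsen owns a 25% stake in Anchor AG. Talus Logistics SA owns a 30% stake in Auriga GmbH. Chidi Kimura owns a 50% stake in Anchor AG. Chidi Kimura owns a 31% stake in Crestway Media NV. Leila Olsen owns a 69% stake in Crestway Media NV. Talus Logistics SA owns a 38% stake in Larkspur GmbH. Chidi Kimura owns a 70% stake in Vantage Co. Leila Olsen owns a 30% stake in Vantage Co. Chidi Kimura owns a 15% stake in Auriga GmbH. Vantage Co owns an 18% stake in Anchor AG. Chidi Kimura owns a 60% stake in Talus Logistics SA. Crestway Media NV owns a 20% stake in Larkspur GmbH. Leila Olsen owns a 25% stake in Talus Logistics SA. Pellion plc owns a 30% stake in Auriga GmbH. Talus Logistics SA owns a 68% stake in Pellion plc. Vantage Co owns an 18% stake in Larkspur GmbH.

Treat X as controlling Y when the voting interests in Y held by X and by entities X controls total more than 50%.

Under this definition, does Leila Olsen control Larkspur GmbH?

Leila holds 69% of Crestway, so Leila controls Crestway.
In Larkspur, Leila's side holds only 20%, not > 50%.
So Leila does not control Larkspur.

No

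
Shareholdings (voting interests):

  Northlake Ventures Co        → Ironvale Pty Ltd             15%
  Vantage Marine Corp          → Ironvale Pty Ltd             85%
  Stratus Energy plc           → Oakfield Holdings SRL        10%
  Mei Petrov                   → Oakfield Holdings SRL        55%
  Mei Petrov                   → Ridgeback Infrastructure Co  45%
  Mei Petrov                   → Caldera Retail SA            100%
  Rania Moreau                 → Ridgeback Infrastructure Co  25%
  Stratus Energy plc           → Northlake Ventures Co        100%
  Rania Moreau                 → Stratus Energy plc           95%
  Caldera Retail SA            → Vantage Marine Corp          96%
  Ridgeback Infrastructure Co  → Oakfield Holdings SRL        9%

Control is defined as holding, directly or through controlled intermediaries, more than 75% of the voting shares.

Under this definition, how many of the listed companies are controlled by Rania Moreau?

Rania holds 95% of Stratus, so Rania controls Stratus.
Stratus holds 100% of Northlake, so Rania controls Northlake.
No other company's threshold is met.
Rania controls 2 companies.

2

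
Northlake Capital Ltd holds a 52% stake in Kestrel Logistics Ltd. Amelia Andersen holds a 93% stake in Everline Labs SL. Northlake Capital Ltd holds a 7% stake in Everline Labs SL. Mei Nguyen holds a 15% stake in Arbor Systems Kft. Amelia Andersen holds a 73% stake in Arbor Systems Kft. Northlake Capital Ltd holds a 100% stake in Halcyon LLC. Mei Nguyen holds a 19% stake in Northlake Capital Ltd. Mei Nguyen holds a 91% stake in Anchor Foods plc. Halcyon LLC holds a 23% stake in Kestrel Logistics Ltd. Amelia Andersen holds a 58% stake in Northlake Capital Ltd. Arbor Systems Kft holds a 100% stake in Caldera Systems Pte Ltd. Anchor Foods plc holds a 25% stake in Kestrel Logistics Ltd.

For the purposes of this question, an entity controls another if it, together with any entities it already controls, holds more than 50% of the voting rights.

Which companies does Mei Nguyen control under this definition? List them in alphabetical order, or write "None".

Anchor Foods plc

Mei holds 91% of Anchor, so Mei controls Anchor.
No other company's threshold is met.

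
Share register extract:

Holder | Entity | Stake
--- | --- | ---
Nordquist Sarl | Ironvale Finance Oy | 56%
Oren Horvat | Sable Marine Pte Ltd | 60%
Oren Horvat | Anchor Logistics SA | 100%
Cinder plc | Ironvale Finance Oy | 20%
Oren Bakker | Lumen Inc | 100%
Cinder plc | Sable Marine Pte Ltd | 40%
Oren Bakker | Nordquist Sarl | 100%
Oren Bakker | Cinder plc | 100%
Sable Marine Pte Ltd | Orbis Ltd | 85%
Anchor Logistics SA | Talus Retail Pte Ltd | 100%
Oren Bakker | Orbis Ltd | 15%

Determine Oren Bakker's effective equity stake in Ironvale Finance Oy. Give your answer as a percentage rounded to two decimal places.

76.00%

Oren Bakker reaches Ironvale along 2 paths.
Via Nordquist: 100% × 56% = 56%.
Via Cinder: 100% × 20% = 20%.
Total: 56% + 20% = 76%.
Rounded: 76.00%.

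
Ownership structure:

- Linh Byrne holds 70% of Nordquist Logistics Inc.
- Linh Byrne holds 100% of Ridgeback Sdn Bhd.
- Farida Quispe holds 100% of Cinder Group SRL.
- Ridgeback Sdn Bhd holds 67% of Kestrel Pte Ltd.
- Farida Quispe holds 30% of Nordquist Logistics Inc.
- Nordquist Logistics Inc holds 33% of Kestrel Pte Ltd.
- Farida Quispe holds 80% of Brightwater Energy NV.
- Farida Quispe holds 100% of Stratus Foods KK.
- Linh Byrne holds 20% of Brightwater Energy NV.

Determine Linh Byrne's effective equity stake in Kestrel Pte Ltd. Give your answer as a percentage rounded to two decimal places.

90.10%

Linh reaches Kestrel along 2 paths.
Via Nordquist: 70% × 33% = 23.1%.
Via Ridgeback: 100% × 67% = 67%.
Total: 23.1% + 67% = 90.1%.
Rounded: 90.10%.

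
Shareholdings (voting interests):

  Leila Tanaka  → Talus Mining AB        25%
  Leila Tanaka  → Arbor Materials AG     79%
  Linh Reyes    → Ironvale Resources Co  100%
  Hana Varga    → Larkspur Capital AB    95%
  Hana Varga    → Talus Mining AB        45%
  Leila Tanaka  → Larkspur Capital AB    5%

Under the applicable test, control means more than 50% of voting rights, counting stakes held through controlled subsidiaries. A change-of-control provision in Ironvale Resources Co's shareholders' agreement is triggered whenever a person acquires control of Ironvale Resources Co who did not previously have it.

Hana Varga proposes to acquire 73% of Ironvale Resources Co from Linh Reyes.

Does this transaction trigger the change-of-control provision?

The purchase adds only to Hana's holdings (Linh's stake shrinks), so Hana is the only person who could newly come to control Ironvale.
Hana holds 95% of Larkspur, so Hana controls Larkspur.
Neither Hana nor any entity Hana controls holds any voting interest in Ironvale.
So before the transaction, Hana does not control Ironvale.
After the purchase, Hana holds 73% of Ironvale directly, and Linh's stake falls to 27%.
Hana holds 73% of Ironvale, so Hana controls Ironvale.
Hana did not control Ironvale before and does after, so the clause is triggered.

Yes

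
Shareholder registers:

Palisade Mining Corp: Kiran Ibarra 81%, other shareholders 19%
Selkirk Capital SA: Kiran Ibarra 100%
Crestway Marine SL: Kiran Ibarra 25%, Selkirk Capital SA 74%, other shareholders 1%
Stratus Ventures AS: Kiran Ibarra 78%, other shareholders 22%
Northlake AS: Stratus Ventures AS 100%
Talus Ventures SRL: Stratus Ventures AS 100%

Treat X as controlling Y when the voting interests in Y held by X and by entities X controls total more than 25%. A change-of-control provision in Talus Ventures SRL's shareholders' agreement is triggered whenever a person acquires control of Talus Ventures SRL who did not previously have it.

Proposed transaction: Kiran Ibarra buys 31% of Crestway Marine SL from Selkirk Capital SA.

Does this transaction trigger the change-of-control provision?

No

The purchase adds only to Kiran's holdings (Selkirk's stake shrinks), so Kiran is the only person who could newly come to control Talus.
Kiran holds 78% of Stratus, so Kiran controls Stratus.
Stratus holds 100% of Talus, so Kiran controls Talus.
So Kiran already controls Talus before the transaction.
After the purchase, Kiran's direct stake in Crestway rises to 25% + 31% = 56%, and Selkirk's stake falls to 43%.
Kiran controlled Talus already, so this is not a new person acquiring control; every other person's position is unchanged or reduced.
No new person acquires control, so the clause is not triggered.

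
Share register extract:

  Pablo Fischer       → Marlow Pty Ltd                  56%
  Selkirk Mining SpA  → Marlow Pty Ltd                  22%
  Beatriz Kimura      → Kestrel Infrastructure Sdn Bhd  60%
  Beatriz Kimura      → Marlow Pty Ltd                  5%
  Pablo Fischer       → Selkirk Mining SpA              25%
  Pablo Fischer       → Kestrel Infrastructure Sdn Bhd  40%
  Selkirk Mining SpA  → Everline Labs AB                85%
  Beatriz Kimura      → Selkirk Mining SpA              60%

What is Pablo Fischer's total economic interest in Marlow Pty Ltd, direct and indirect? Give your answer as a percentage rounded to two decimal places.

Pablo reaches Marlow along 2 paths.
Direct stake: 56% = 56%.
Via Selkirk: 25% × 22% = 5.5%.
Total: 56% + 5.5% = 61.5%.
Rounded: 61.50%.

61.50%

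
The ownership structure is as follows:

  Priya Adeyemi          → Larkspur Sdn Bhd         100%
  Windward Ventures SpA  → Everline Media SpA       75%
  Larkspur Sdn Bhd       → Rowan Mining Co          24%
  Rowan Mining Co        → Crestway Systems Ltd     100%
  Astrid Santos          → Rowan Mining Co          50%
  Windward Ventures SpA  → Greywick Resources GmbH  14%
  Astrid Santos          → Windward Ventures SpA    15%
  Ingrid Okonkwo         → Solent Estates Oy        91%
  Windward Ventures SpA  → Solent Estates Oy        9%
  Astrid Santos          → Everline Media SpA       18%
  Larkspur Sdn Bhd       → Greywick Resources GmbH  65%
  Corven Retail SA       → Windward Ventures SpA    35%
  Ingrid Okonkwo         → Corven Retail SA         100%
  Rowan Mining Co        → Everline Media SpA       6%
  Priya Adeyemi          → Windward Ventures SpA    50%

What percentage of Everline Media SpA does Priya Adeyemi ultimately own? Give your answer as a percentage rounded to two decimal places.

38.94%

Priya reaches Everline along 2 paths.
Via Windward: 50% × 75% = 37.5%.
Via Larkspur → Rowan: 100% × 24% × 6% = 1.44%.
Total: 37.5% + 1.44% = 38.94%.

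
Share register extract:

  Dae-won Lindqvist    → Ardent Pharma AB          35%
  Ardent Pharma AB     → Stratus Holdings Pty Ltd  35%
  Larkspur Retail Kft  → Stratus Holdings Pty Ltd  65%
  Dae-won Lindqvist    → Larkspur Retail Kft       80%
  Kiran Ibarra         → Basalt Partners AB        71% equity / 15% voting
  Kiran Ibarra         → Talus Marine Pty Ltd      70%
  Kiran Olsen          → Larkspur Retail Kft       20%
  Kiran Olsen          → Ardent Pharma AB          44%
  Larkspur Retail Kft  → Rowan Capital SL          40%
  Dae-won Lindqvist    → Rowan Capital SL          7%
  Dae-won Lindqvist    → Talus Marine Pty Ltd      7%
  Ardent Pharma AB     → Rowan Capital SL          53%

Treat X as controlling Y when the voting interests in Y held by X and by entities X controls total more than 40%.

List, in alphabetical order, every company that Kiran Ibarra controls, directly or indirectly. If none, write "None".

Kiran Ibarra holds 70% of Talus, so Kiran Ibarra controls Talus.
No other company's threshold is met.

Talus Marine Pty Ltd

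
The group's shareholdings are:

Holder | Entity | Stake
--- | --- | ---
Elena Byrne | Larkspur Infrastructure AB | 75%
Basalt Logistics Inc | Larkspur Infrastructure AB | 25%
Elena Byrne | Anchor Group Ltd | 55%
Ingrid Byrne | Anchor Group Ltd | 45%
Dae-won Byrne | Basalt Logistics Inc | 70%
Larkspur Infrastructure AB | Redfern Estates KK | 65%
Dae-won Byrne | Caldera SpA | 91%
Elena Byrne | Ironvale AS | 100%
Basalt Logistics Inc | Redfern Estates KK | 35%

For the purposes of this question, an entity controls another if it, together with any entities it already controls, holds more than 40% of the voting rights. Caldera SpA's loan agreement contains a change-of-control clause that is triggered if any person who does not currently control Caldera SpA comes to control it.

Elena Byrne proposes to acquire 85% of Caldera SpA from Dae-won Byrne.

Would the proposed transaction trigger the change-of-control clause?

The purchase adds only to Elena's holdings (Dae-won's stake shrinks), so Elena is the only person who could newly come to control Caldera.
Elena holds 100% of Ironvale, so Elena controls Ironvale.
Elena holds 55% of Anchor, so Elena controls Anchor.
Elena holds 75% of Larkspur, so Elena controls Larkspur.
Larkspur holds 65% of Redfern, so Elena controls Redfern.
Neither Elena nor any entity Elena controls holds any voting interest in Caldera.
So before the transaction, Elena does not control Caldera.
After the purchase, Elena holds 85% of Caldera directly, and Dae-won's stake falls to 6%.
Elena holds 85% of Caldera, so Elena controls Caldera.
Elena did not control Caldera before and does after, so the clause is triggered.

Yes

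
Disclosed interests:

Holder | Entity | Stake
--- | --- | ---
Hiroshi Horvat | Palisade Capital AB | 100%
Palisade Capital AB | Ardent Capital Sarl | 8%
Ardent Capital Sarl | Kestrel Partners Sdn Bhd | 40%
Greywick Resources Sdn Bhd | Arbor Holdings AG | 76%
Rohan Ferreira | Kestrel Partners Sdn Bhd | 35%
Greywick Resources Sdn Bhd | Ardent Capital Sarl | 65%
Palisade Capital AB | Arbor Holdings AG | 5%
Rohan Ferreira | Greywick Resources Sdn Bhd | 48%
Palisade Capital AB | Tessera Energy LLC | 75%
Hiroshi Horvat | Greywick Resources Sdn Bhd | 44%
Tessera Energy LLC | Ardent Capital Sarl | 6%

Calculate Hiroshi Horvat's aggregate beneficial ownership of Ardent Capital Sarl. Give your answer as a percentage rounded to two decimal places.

41.10%

Hiroshi reaches Ardent along 3 paths.
Via Palisade → Tessera: 100% × 75% × 6% = 4.5%.
Via Palisade: 100% × 8% = 8%.
Via Greywick: 44% × 65% = 28.6%.
Total: 4.5% + 8% + 28.6% = 41.1%.
Rounded: 41.10%.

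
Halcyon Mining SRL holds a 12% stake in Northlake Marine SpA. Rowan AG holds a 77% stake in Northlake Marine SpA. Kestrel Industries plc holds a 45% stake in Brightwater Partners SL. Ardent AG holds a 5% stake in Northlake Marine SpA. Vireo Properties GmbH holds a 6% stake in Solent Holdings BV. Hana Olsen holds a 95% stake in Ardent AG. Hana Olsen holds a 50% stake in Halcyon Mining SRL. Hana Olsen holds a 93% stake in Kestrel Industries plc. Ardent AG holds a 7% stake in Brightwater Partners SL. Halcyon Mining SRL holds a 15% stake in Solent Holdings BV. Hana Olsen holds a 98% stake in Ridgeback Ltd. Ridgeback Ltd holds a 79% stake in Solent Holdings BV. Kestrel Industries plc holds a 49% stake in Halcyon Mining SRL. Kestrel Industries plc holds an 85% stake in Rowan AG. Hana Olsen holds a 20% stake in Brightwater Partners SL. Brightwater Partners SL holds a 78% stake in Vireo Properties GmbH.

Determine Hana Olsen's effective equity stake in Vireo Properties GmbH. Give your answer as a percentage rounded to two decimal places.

Hana reaches Vireo along 3 paths.
Via Kestrel → Brightwater: 93% × 45% × 78% = 32.643%.
Via Brightwater: 20% × 78% = 15.6%.
Via Ardent → Brightwater: 95% × 7% × 78% = 5.187%.
Total: 32.643% + 15.6% + 5.187% = 53.43%.

53.43%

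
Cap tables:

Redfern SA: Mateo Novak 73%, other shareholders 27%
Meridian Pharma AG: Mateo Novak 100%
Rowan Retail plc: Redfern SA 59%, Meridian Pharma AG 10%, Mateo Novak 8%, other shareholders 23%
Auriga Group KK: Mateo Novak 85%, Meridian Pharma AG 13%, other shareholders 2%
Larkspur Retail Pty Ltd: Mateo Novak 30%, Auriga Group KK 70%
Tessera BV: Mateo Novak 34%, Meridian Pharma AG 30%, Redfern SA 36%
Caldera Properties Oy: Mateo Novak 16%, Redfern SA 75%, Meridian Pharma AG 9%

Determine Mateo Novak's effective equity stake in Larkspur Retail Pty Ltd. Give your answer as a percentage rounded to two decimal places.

Mateo reaches Larkspur along 3 paths.
Direct stake: 30% = 30%.
Via Auriga: 85% × 70% = 59.5%.
Via Meridian → Auriga: 100% × 13% × 70% = 9.1%.
Total: 30% + 59.5% + 9.1% = 98.6%.
Rounded: 98.60%.

98.60%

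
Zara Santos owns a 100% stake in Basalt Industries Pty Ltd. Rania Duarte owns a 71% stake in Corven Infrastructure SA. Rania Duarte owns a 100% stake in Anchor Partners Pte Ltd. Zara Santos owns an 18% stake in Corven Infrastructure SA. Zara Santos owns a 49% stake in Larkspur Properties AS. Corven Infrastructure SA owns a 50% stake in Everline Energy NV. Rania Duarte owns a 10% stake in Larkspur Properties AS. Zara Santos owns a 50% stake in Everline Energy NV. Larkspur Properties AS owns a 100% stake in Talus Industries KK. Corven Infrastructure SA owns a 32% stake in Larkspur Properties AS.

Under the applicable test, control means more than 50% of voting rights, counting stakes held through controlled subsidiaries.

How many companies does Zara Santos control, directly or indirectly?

1

Zara holds 100% of Basalt, so Zara controls Basalt.
No other company's threshold is met.
Zara controls 1 company.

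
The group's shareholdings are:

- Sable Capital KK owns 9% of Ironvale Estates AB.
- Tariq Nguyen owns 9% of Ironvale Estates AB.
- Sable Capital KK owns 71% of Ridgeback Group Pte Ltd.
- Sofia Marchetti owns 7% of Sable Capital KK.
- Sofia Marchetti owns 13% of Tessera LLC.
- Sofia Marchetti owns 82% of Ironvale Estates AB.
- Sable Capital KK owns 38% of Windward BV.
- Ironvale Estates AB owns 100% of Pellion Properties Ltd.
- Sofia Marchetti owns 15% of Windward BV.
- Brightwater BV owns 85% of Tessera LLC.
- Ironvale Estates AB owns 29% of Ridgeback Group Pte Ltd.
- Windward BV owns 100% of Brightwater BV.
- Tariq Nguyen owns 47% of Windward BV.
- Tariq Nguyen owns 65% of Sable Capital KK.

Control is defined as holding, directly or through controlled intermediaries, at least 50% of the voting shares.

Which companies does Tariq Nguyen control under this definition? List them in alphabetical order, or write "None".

Tariq holds 65% of Sable, so Tariq controls Sable.
Tariq and Sable together hold 47% + 38% = 85% of Windward, so Tariq controls Windward.
Windward holds 100% of Brightwater, so Tariq controls Brightwater.
Sable holds 71% of Ridgeback, so Tariq controls Ridgeback.
Brightwater holds 85% of Tessera, so Tariq controls Tessera.
No other company's threshold is met.

Brightwater BV, Ridgeback Group Pte Ltd, Sable Capital KK, Tessera LLC, Windward BV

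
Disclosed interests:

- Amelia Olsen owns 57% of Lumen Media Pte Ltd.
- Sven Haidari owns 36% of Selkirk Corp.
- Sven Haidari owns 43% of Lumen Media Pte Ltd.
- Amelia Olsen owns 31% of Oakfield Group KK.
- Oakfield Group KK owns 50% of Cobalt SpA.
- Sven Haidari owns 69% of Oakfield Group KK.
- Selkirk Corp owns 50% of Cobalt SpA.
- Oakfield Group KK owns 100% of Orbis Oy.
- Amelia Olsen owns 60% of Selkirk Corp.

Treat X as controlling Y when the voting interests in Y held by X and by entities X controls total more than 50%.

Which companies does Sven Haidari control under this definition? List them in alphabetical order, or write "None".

Oakfield Group KK, Orbis Oy

Sven holds 69% of Oakfield, so Sven controls Oakfield.
Oakfield holds 100% of Orbis, so Sven controls Orbis.
No other company's threshold is met.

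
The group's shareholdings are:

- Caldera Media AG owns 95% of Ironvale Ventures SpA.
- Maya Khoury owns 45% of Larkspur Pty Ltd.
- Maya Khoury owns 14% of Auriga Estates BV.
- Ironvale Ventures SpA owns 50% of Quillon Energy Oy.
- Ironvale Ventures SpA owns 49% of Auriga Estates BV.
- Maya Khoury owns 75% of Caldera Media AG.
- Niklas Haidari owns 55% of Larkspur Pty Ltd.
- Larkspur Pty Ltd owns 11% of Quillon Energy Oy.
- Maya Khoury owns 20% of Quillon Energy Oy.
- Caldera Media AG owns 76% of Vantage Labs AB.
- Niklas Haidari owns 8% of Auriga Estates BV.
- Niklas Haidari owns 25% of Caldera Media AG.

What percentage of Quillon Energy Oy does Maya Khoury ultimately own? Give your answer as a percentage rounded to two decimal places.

Maya reaches Quillon along 3 paths.
Via Larkspur: 45% × 11% = 4.95%.
Via Caldera → Ironvale: 75% × 95% × 50% = 35.625%.
Direct stake: 20% = 20%.
Total: 4.95% + 35.625% + 20% = 60.575%.
Rounded: 60.58%.

60.58%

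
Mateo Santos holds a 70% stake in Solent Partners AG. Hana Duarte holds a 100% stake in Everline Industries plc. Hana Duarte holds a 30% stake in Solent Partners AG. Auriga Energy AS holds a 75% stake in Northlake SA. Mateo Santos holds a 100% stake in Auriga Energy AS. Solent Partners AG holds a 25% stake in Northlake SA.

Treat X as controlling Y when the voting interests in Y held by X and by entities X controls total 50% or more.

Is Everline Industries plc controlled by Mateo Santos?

Mateo holds 70% of Solent, so Mateo controls Solent.
Mateo holds 100% of Auriga, so Mateo controls Auriga.
Auriga and Solent together hold 75% + 25% = 100% of Northlake, so Mateo controls Northlake.
Neither Mateo nor any entity Mateo controls holds any voting interest in Everline.
So Mateo does not control Everline.

No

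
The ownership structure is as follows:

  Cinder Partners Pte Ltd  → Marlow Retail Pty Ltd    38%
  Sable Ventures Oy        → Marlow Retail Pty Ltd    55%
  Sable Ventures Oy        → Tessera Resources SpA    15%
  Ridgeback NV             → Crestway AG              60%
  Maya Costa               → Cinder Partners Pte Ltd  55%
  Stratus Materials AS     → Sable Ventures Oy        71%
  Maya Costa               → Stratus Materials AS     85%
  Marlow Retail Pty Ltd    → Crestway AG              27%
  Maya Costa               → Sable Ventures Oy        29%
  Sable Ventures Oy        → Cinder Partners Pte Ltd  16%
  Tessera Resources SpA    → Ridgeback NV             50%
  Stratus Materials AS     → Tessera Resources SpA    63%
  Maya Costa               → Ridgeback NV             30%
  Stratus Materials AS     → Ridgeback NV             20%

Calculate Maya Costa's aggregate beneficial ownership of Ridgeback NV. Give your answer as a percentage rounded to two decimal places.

80.48%

Maya reaches Ridgeback along 5 paths.
Via Sable → Tessera: 29% × 15% × 50% = 2.175%.
Via Stratus → Sable → Tessera: 85% × 71% × 15% × 50% = 4.52625%.
Via Stratus → Tessera: 85% × 63% × 50% = 26.775%.
Direct stake: 30% = 30%.
Via Stratus: 85% × 20% = 17%.
Total: 2.175% + 4.52625% + 26.775% + 30% + 17% = 80.47625%.
Rounded: 80.48%.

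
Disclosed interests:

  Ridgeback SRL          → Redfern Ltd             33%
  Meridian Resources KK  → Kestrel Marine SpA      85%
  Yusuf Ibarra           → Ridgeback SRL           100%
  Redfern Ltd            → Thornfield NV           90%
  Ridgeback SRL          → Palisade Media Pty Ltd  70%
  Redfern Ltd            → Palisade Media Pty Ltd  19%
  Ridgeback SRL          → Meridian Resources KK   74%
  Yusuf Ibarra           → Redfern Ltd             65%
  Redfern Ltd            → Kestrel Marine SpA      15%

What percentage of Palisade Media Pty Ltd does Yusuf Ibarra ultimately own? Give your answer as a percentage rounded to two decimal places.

88.62%

Yusuf reaches Palisade along 3 paths.
Via Redfern: 65% × 19% = 12.35%.
Via Ridgeback → Redfern: 100% × 33% × 19% = 6.27%.
Via Ridgeback: 100% × 70% = 70%.
Total: 12.35% + 6.27% + 70% = 88.62%.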